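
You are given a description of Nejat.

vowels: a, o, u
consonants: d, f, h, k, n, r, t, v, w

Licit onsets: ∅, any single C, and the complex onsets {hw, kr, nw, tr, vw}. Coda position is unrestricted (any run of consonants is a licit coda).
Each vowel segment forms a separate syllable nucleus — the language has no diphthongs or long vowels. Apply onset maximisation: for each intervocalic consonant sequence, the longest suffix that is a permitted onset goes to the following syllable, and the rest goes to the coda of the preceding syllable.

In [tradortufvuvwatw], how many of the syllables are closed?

The vowels are a, o, u, u, a — 5 nuclei, so 5 syllables.
V1 /a/ – V2 /o/: /d/ is a single consonant, so it becomes the next onset.
V2 /o/ – V3 /u/: cluster /rt/ — the longest permitted-onset suffix is /t/; onset = /t/, preceding coda = /r/.
V3 /u/ – V4 /u/: /fv/ splits as /f/ + /v/ (/v/ is the longest suffix that is a licit onset).
V4 /u/ – V5 /a/: /vw/ is a licit onset in full, so it all attaches to the next syllable.
Result: tra.dor.tuf.vu.vwatw.
Classifying each syllable: /tra/ (open), /dor/ (closed), /tuf/ (closed), /vu/ (open), /vwatw/ (closed).
Closed syllables: 3.

3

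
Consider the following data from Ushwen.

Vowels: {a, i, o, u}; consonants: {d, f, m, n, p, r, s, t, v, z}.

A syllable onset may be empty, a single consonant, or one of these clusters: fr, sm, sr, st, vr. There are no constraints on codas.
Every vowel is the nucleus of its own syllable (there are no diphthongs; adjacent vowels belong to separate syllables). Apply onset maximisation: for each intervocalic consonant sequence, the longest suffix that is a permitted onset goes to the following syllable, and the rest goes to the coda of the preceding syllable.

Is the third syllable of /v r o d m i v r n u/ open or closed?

The vowels are o, i, u — 3 nuclei, so 3 syllables.
/o…i/ gap (V1→V2): /dm/ splits as /d/ + /m/ (/m/ is the longest suffix that is a licit onset).
/i…u/ gap (V2→V3): /vrn/; trying suffixes from longest down, /n/ is the first permitted one, so coda /vr/ | onset /n/.
Result: vrod.mivr.nu.
Syllable 3 is /nu/; it ends in its nucleus with no coda, so it is open.

open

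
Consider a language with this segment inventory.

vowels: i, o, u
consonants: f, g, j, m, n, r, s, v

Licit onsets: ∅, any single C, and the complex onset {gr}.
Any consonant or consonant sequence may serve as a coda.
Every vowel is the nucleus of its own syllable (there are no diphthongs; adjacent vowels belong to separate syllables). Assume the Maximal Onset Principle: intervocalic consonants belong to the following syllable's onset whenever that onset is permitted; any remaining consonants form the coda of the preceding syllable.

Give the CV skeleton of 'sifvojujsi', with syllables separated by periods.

CVC.CV.CVC.CV

The vowels are i, o, u, i — 4 nuclei, so 4 syllables.
σ1/σ2 boundary: cluster /fv/ — the longest permitted-onset suffix is /v/; onset = /v/, preceding coda = /f/.
σ2/σ3 boundary: /j/ is a single consonant, so it becomes the next onset.
σ3/σ4 boundary: /js/ — longest licit onset from the right is /s/, leaving /j/ as coda.
Syllabification: sif.vo.juj.si.
Mapping each syllable to C/V: /sif/ → CVC, /vo/ → CV, /juj/ → CVC, /si/ → CV.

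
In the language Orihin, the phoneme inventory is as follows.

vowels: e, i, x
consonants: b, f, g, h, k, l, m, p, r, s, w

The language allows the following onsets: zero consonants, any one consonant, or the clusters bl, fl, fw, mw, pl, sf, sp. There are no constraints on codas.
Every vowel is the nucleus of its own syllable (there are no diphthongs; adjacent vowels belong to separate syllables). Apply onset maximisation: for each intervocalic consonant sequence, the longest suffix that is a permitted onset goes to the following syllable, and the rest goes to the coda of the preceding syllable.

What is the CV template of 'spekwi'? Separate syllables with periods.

Nuclei (vowels): e, i → 2 syllables.
Between /e/ (V1) and /i/ (V2): /kw/; trying suffixes from longest down, /w/ is the first permitted one, so coda /k/ | onset /w/.
Syllabification: spek.wi.
Mapping each syllable to C/V: /spek/ → CCVC, /wi/ → CV.

CCVC.CV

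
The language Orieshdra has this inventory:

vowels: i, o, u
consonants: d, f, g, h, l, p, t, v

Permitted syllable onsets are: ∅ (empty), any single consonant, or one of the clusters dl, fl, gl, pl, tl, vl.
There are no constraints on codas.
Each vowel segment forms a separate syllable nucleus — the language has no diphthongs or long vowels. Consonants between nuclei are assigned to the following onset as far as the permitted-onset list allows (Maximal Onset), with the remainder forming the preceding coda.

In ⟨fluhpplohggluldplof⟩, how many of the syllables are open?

0

Nuclei (vowels): u, o, u, o → 4 syllables.
Between /u/ (V1) and /o/ (V2): cluster /hppl/ — the longest permitted-onset suffix is /pl/; onset = /pl/, preceding coda = /hp/.
Between /o/ (V2) and /u/ (V3): /hggl/; trying suffixes from longest down, /gl/ is the first permitted one, so coda /hg/ | onset /gl/.
Between /u/ (V3) and /o/ (V4): /ldpl/; trying suffixes from longest down, /pl/ is the first permitted one, so coda /ld/ | onset /pl/.
Putting it together: fluhp.plohg.gluld.plof.
Classifying each syllable: /fluhp/ (closed), /plohg/ (closed), /gluld/ (closed), /plof/ (closed).
Open syllables: 0.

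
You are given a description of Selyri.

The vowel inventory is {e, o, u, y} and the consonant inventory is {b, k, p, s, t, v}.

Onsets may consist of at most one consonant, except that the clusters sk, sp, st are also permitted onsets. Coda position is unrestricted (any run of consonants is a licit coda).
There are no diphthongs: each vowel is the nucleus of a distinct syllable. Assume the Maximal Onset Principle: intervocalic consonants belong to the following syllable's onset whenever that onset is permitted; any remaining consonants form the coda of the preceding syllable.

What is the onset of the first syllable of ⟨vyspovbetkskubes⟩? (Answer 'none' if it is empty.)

v

Nuclei (vowels): y, o, e, u, e → 5 syllables.
/y…o/ gap (V1→V2): /sp/ is a licit onset in full, so it all attaches to the next syllable.
/o…e/ gap (V2→V3): /vb/; trying suffixes from longest down, /b/ is the first permitted one, so coda /v/ | onset /b/.
/e…u/ gap (V3→V4): /tksk/; trying suffixes from longest down, /sk/ is the first permitted one, so coda /tk/ | onset /sk/.
/u…e/ gap (V4→V5): /b/ → onset of the next syllable (single consonants are always licit onsets).
Putting it together: vy.spov.betk.sku.bes.
Syllable 1 is /vy/: onset /v/, nucleus /y/, coda ∅.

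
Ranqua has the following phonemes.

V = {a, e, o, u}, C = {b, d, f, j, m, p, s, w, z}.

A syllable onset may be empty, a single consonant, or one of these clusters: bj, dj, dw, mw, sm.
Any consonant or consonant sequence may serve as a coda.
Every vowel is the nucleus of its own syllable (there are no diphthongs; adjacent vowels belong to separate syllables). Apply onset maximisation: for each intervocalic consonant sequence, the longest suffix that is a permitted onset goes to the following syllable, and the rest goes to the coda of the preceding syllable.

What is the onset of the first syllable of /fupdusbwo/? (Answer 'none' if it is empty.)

f

Vowels present: u, u, o; each is a nucleus, giving 3 syllables.
Between /u/ (V1) and /u/ (V2): /pd/; trying suffixes from longest down, /d/ is the first permitted one, so coda /p/ | onset /d/.
Between /u/ (V2) and /o/ (V3): /sbw/ — longest licit onset from the right is /w/, leaving /sb/ as coda.
Result: fup.dusb.wo.
Syllable 1 is /fup/: onset /f/, nucleus /u/, coda /p/.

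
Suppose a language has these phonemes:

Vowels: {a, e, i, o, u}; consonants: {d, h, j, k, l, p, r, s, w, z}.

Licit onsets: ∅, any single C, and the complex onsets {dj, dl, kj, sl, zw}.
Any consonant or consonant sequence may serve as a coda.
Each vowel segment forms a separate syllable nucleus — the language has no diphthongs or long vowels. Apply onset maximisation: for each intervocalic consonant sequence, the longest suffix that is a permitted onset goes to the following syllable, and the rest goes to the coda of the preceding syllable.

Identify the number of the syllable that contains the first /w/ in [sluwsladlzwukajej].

1

The vowels are u, a, u, a, e — 5 nuclei, so 5 syllables.
/u…a/ gap (V1→V2): /wsl/; trying suffixes from longest down, /sl/ is the first permitted one, so coda /w/ | onset /sl/.
/a…u/ gap (V2→V3): /dlzw/ — longest licit onset from the right is /zw/, leaving /dl/ as coda.
/u…a/ gap (V3→V4): /k/ is a single consonant, so it becomes the next onset.
/a…e/ gap (V4→V5): /j/ → onset of the next syllable (single consonants are always licit onsets).
So the parse is sluw.sladl.zwu.ka.jej.
The first /w/ is in the coda of syllable 1 (/sluw/).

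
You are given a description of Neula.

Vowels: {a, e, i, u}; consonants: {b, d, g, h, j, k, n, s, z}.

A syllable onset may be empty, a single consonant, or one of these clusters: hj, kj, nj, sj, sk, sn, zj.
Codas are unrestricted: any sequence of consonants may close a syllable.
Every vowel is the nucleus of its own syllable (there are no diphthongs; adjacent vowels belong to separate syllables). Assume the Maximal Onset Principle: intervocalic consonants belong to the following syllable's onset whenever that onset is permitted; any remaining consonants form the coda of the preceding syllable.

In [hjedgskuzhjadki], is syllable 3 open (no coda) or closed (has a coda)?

Nuclei (vowels): e, u, a, i → 4 syllables.
σ1/σ2 boundary: /dgsk/ — longest licit onset from the right is /sk/, leaving /dg/ as coda.
σ2/σ3 boundary: cluster /zhj/ — the longest permitted-onset suffix is /hj/; onset = /hj/, preceding coda = /z/.
σ3/σ4 boundary: /dk/ splits as /d/ + /k/ (/k/ is the longest suffix that is a licit onset).
So the parse is hjedg.skuz.hjad.ki.
Syllable 3 is /hjad/ with coda /d/, so it is closed.

closed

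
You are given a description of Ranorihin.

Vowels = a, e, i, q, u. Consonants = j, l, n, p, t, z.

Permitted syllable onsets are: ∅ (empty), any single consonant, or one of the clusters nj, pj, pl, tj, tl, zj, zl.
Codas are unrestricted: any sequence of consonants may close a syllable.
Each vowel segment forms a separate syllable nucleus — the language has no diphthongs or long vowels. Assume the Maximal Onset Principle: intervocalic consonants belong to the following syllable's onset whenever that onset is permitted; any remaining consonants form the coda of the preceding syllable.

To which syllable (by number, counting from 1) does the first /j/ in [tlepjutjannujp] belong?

Vowels present: e, u, a, u; each is a nucleus, giving 4 syllables.
V1 /e/ – V2 /u/: cluster /pj/ — /pj/ is itself a permitted onset, so the whole cluster goes right; preceding coda = ∅.
V2 /u/ – V3 /a/: /tj/ is a licit onset in full, so it all attaches to the next syllable.
V3 /a/ – V4 /u/: /nn/ — longest licit onset from the right is /n/, leaving /n/ as coda.
Result: tle.pju.tjan.nujp.
The first /j/ is in the onset of syllable 2 (/pju/).

2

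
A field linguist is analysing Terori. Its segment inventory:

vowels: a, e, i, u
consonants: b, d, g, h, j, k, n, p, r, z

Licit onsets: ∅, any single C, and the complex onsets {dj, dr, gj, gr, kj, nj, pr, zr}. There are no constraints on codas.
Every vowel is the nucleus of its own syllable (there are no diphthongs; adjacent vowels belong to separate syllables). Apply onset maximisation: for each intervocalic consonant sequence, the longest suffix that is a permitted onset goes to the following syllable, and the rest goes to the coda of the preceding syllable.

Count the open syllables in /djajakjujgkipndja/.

3

The vowels are a, a, u, i, a — 5 nuclei, so 5 syllables.
Between /a/ (V1) and /a/ (V2): just /j/ — single C goes to the following onset.
Between /a/ (V2) and /u/ (V3): /kj/ — entire cluster is a permitted onset → onset /kj/, coda ∅.
Between /u/ (V3) and /i/ (V4): /jgk/ splits as /jg/ + /k/ (/k/ is the longest suffix that is a licit onset).
Between /i/ (V4) and /a/ (V5): cluster /pndj/ — the longest permitted-onset suffix is /dj/; onset = /dj/, preceding coda = /pn/.
Putting it together: dja.ja.kjujg.kipn.dja.
Classifying each syllable: /dja/ (open), /ja/ (open), /kjujg/ (closed), /kipn/ (closed), /dja/ (open).
Open syllables: 3.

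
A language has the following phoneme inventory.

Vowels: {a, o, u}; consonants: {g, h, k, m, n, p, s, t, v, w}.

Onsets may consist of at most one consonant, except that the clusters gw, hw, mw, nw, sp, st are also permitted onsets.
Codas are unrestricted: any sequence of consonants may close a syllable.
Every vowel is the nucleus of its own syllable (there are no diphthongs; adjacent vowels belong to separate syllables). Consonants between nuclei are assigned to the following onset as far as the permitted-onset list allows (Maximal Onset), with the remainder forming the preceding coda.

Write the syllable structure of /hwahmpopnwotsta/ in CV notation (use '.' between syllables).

CCVCC.CVC.CCVC.CCV

Nuclei (vowels): a, o, o, a → 4 syllables.
σ1/σ2 boundary: /hmp/; trying suffixes from longest down, /p/ is the first permitted one, so coda /hm/ | onset /p/.
σ2/σ3 boundary: /pnw/ — longest licit onset from the right is /nw/, leaving /p/ as coda.
σ3/σ4 boundary: cluster /tst/ — the longest permitted-onset suffix is /st/; onset = /st/, preceding coda = /t/.
Result: hwahm.pop.nwot.sta.
Mapping each syllable to C/V: /hwahm/ → CCVCC, /pop/ → CVC, /nwot/ → CCVC, /sta/ → CCV.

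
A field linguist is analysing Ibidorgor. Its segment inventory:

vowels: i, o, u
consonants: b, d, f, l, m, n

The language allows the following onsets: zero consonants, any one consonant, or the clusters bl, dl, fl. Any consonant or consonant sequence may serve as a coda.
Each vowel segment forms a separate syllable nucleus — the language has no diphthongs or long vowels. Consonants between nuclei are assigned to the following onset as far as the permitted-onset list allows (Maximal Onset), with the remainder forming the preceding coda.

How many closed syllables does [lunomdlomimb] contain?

The vowels are u, o, o, i — 4 nuclei, so 4 syllables.
V1 /u/ – V2 /o/: /n/ → onset of the next syllable (single consonants are always licit onsets).
V2 /o/ – V3 /o/: cluster /mdl/ — the longest permitted-onset suffix is /dl/; onset = /dl/, preceding coda = /m/.
V3 /o/ – V4 /i/: /m/ → onset of the next syllable (single consonants are always licit onsets).
Syllabification: lu.nom.dlo.mimb.
Classifying each syllable: /lu/ (open), /nom/ (closed), /dlo/ (open), /mimb/ (closed).
Closed syllables: 2.

2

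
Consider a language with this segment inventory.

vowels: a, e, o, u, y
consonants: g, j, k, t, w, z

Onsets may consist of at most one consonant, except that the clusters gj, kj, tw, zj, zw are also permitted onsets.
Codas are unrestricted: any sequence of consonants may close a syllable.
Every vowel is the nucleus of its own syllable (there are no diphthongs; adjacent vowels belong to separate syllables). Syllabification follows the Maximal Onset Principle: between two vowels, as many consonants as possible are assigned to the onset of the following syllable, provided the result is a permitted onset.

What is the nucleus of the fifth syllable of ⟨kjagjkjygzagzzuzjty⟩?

y

The vowels are a, y, a, u, y — 5 nuclei, so 5 syllables.
The fifth nucleus (vowel 5 from the left) is /y/.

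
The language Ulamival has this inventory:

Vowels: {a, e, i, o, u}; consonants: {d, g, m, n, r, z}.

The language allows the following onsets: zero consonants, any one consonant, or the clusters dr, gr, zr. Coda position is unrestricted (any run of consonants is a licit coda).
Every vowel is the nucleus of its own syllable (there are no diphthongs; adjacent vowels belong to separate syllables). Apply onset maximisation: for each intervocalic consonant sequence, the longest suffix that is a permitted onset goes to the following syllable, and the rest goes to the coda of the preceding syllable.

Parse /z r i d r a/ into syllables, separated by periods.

The vowels are i, a — 2 nuclei, so 2 syllables.
/i…a/ gap (V1→V2): cluster /dr/ — /dr/ is itself a permitted onset, so the whole cluster goes right; preceding coda = ∅.

zri.dra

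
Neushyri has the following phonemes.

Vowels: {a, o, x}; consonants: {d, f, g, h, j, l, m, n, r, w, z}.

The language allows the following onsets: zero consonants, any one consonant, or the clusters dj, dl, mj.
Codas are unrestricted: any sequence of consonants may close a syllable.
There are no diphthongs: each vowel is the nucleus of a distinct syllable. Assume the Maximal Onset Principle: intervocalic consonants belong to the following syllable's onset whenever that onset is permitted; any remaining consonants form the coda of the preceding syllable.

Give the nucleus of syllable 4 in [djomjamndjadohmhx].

o

The vowels are o, a, a, o, x — 5 nuclei, so 5 syllables.
The fourth nucleus (vowel 4 from the left) is /o/.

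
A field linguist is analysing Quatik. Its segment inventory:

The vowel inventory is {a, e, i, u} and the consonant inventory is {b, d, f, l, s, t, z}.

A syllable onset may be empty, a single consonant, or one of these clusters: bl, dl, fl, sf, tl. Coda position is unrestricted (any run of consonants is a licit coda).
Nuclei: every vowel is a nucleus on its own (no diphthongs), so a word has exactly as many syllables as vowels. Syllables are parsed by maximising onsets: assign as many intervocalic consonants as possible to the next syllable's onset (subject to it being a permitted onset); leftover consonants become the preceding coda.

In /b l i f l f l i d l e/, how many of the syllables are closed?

Nuclei (vowels): i, i, e → 3 syllables.
σ1/σ2 boundary: /flfl/ — longest licit onset from the right is /fl/, leaving /fl/ as coda.
σ2/σ3 boundary: cluster /dl/ — /dl/ is itself a permitted onset, so the whole cluster goes right; preceding coda = ∅.
Result: blifl.fli.dle.
Classifying each syllable: /blifl/ (closed), /fli/ (open), /dle/ (open).
Closed syllables: 1.

1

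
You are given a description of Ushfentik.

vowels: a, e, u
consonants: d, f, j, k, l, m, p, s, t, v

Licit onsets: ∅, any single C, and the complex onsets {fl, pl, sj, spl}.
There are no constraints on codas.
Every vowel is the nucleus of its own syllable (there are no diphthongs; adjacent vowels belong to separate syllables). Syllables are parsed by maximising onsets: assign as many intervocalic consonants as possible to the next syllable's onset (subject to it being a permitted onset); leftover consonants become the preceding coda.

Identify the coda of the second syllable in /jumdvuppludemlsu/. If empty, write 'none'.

Vowels present: u, u, u, e, u; each is a nucleus, giving 5 syllables.
V1 /u/ – V2 /u/: /mdv/ splits as /md/ + /v/ (/v/ is the longest suffix that is a licit onset).
V2 /u/ – V3 /u/: /ppl/ — longest licit onset from the right is /pl/, leaving /p/ as coda.
V3 /u/ – V4 /e/: /d/ → onset of the next syllable (single consonants are always licit onsets).
V4 /e/ – V5 /u/: cluster /mls/ — the longest permitted-onset suffix is /s/; onset = /s/, preceding coda = /ml/.
Result: jumd.vup.plu.deml.su.
Syllable 2 is /vup/: onset /v/, nucleus /u/, coda /p/.

p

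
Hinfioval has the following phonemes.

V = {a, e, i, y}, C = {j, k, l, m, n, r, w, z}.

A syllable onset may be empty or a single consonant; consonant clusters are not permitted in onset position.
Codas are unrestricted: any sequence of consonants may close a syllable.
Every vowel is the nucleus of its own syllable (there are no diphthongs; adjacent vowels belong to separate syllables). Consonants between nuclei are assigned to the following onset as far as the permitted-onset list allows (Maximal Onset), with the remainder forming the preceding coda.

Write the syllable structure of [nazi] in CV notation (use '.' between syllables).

CV.CV

Vowels present: a, i; each is a nucleus, giving 2 syllables.
/a…i/ gap (V1→V2): /z/ → onset of the next syllable (single consonants are always licit onsets).
Putting it together: na.zi.
Mapping each syllable to C/V: /na/ → CV, /zi/ → CV.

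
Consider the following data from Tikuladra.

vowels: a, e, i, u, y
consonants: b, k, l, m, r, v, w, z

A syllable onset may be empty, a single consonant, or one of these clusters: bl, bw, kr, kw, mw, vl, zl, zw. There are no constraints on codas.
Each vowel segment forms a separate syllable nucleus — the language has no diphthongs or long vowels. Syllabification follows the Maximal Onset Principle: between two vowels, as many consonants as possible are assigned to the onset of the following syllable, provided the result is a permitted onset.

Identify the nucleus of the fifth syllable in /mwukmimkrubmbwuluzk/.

u

Nuclei (vowels): u, i, u, u, u → 5 syllables.
The fifth nucleus (vowel 5 from the left) is /u/.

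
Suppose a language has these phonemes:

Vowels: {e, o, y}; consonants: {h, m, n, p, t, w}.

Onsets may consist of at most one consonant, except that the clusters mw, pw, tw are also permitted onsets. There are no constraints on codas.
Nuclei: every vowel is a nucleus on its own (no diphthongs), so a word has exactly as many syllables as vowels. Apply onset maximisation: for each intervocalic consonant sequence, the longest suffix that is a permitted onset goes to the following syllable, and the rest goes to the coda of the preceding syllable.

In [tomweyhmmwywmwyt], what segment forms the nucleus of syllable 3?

y

The vowels are o, e, y, y, y — 5 nuclei, so 5 syllables.
The third nucleus (vowel 3 from the left) is /y/.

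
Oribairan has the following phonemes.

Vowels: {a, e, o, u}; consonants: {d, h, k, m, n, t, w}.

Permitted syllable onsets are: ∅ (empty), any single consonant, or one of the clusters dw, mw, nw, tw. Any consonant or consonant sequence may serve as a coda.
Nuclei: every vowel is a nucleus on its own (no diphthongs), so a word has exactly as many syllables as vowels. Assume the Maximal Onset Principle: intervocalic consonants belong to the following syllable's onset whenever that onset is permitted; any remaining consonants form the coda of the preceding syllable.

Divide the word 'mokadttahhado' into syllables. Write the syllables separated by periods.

mo.kadt.tah.ha.do

The vowels are o, a, a, a, o — 5 nuclei, so 5 syllables.
Between /o/ (V1) and /a/ (V2): /k/ is a single consonant, so it becomes the next onset.
Between /a/ (V2) and /a/ (V3): cluster /dtt/ — the longest permitted-onset suffix is /t/; onset = /t/, preceding coda = /dt/.
Between /a/ (V3) and /a/ (V4): /hh/ splits as /h/ + /h/ (/h/ is the longest suffix that is a licit onset).
Between /a/ (V4) and /o/ (V5): just /d/ — single C goes to the following onset.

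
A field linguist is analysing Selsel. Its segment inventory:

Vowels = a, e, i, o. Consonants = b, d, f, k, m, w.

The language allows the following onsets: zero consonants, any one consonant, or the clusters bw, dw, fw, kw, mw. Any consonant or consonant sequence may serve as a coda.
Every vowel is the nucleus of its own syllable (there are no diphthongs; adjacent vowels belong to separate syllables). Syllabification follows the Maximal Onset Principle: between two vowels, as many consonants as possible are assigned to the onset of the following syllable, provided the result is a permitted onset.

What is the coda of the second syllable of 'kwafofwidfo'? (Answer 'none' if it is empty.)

Vowels present: a, o, i, o; each is a nucleus, giving 4 syllables.
V1 /a/ – V2 /o/: /f/ → onset of the next syllable (single consonants are always licit onsets).
V2 /o/ – V3 /i/: /fw/ — entire cluster is a permitted onset → onset /fw/, coda ∅.
V3 /i/ – V4 /o/: cluster /df/ — the longest permitted-onset suffix is /f/; onset = /f/, preceding coda = /d/.
Result: kwa.fo.fwid.fo.
Syllable 2 is /fo/: onset /f/, nucleus /o/, coda ∅.

none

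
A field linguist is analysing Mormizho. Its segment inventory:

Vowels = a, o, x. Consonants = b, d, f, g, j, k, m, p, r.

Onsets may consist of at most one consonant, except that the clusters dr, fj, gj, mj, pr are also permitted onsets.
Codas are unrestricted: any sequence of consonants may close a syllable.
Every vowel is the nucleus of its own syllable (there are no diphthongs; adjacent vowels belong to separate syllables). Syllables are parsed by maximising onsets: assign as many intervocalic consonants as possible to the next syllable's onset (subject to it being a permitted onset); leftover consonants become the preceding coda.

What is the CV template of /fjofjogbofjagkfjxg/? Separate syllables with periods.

Vowels present: o, o, o, a, x; each is a nucleus, giving 5 syllables.
V1 /o/ – V2 /o/: /fj/ — entire cluster is a permitted onset → onset /fj/, coda ∅.
V2 /o/ – V3 /o/: /gb/ splits as /g/ + /b/ (/b/ is the longest suffix that is a licit onset).
V3 /o/ – V4 /a/: /fj/ — entire cluster is a permitted onset → onset /fj/, coda ∅.
V4 /a/ – V5 /x/: /gkfj/ splits as /gk/ + /fj/ (/fj/ is the longest suffix that is a licit onset).
Syllabification: fjo.fjog.bo.fjagk.fjxg.
Mapping each syllable to C/V: /fjo/ → CCV, /fjog/ → CCVC, /bo/ → CV, /fjagk/ → CCVCC, /fjxg/ → CCVC.

CCV.CCVC.CV.CCVCC.CCVC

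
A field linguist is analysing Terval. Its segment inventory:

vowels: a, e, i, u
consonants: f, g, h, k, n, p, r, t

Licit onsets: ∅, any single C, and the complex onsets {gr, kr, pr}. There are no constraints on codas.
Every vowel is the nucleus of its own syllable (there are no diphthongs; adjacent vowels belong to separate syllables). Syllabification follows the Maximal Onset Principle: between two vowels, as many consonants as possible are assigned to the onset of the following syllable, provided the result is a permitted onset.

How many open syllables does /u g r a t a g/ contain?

Vowels present: u, a, a; each is a nucleus, giving 3 syllables.
Between /u/ (V1) and /a/ (V2): /gr/ is a licit onset in full, so it all attaches to the next syllable.
Between /a/ (V2) and /a/ (V3): just /t/ — single C goes to the following onset.
Putting it together: u.gra.tag.
Classifying each syllable: /u/ (open), /gra/ (open), /tag/ (closed).
Open syllables: 2.

2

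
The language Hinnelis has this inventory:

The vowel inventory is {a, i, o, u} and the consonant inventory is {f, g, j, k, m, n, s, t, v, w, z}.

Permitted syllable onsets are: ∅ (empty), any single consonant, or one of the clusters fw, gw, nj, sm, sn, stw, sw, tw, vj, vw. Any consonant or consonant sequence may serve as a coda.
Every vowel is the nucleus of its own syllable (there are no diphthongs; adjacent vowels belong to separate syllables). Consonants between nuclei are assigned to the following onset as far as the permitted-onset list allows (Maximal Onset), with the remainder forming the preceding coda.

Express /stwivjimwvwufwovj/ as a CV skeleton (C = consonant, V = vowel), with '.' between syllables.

Nuclei (vowels): i, i, u, o → 4 syllables.
V1 /i/ – V2 /i/: /vj/ is a licit onset in full, so it all attaches to the next syllable.
V2 /i/ – V3 /u/: /mwvw/; trying suffixes from longest down, /vw/ is the first permitted one, so coda /mw/ | onset /vw/.
V3 /u/ – V4 /o/: /fw/ — entire cluster is a permitted onset → onset /fw/, coda ∅.
Result: stwi.vjimw.vwu.fwovj.
Mapping each syllable to C/V: /stwi/ → CCCV, /vjimw/ → CCVCC, /vwu/ → CCV, /fwovj/ → CCVCC.

CCCV.CCVCC.CCV.CCVCC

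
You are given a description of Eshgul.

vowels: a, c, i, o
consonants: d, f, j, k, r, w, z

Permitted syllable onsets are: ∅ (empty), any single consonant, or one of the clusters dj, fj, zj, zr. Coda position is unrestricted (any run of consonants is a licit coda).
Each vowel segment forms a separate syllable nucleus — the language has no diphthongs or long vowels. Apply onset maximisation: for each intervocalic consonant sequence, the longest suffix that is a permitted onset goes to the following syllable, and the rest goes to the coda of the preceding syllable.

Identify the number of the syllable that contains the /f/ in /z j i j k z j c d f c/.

Nuclei (vowels): i, c, c → 3 syllables.
/i…c/ gap (V1→V2): cluster /jkzj/ — the longest permitted-onset suffix is /zj/; onset = /zj/, preceding coda = /jk/.
/c…c/ gap (V2→V3): /df/; trying suffixes from longest down, /f/ is the first permitted one, so coda /d/ | onset /f/.
Putting it together: zjijk.zjcd.fc.
The /f/ is in the onset of syllable 3 (/fc/).

3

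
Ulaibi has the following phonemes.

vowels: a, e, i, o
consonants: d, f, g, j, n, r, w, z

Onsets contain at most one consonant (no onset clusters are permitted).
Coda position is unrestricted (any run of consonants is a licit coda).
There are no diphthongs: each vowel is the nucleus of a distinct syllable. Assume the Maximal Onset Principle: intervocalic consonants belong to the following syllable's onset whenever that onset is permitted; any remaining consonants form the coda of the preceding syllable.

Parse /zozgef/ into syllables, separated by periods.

Vowels present: o, e; each is a nucleus, giving 2 syllables.
Between /o/ (V1) and /e/ (V2): /zg/; trying suffixes from longest down, /g/ is the first permitted one, so coda /z/ | onset /g/.

zoz.gef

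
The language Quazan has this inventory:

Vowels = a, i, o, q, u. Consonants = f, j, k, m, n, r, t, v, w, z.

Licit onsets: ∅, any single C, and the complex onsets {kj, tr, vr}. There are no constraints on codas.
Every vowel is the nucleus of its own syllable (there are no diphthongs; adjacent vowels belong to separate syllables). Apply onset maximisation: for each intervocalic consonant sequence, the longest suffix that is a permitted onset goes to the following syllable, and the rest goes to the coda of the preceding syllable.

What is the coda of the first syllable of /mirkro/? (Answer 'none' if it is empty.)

Vowels present: i, o; each is a nucleus, giving 2 syllables.
σ1/σ2 boundary: /rkr/ — longest licit onset from the right is /r/, leaving /rk/ as coda.
Putting it together: mirk.ro.
Syllable 1 is /mirk/: onset /m/, nucleus /i/, coda /rk/.

rk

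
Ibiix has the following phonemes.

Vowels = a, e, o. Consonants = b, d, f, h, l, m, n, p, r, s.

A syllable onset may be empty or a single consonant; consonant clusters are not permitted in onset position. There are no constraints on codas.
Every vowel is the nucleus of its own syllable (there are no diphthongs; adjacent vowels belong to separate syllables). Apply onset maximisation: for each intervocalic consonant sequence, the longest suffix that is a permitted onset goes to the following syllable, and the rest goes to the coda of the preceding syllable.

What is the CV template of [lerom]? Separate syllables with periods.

The vowels are e, o — 2 nuclei, so 2 syllables.
/e…o/ gap (V1→V2): /r/ → onset of the next syllable (single consonants are always licit onsets).
Result: le.rom.
Mapping each syllable to C/V: /le/ → CV, /rom/ → CVC.

CV.CVC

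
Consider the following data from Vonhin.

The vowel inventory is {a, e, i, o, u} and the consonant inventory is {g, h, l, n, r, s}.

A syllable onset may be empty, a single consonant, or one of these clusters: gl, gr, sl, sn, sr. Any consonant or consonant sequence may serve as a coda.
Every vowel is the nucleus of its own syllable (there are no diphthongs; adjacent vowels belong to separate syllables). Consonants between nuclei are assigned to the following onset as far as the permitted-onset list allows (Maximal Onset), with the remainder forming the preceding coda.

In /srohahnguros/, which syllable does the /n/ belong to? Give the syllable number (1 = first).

2

Vowels present: o, a, u, o; each is a nucleus, giving 4 syllables.
V1 /o/ – V2 /a/: /h/ → onset of the next syllable (single consonants are always licit onsets).
V2 /a/ – V3 /u/: /hng/; trying suffixes from longest down, /g/ is the first permitted one, so coda /hn/ | onset /g/.
V3 /u/ – V4 /o/: /r/ → onset of the next syllable (single consonants are always licit onsets).
Result: sro.hahn.gu.ros.
The /n/ is in the coda of syllable 2 (/hahn/).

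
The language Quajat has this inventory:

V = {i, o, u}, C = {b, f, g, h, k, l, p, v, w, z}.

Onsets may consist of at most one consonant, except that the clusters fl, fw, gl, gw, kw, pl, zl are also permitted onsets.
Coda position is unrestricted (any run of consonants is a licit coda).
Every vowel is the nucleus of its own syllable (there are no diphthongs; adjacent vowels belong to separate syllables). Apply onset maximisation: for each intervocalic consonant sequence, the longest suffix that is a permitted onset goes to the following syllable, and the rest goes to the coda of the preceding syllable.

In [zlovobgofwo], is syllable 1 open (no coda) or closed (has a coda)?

open

Vowels present: o, o, o, o; each is a nucleus, giving 4 syllables.
/o…o/ gap (V1→V2): just /v/ — single C goes to the following onset.
/o…o/ gap (V2→V3): /bg/ — longest licit onset from the right is /g/, leaving /b/ as coda.
/o…o/ gap (V3→V4): /fw/ — entire cluster is a permitted onset → onset /fw/, coda ∅.
Putting it together: zlo.vob.go.fwo.
Syllable 1 is /zlo/; it ends in its nucleus with no coda, so it is open.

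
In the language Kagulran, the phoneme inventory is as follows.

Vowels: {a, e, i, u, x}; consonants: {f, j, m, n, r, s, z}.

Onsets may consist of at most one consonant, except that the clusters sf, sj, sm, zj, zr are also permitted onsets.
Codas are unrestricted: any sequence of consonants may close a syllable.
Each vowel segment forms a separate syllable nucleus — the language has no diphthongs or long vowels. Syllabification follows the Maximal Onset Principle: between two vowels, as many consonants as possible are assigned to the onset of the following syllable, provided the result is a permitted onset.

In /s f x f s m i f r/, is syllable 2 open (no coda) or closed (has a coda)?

The vowels are x, i — 2 nuclei, so 2 syllables.
σ1/σ2 boundary: /fsm/; trying suffixes from longest down, /sm/ is the first permitted one, so coda /f/ | onset /sm/.
So the parse is sfxf.smifr.
Syllable 2 is /smifr/ with coda /fr/, so it is closed.

closed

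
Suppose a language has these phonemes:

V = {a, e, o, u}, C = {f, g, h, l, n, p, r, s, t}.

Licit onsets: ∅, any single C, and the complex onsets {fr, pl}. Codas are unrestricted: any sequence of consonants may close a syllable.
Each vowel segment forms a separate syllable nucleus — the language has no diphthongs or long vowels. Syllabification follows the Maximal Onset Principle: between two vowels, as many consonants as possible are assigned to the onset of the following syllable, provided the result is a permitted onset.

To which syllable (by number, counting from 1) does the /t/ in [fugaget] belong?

3

The vowels are u, a, e — 3 nuclei, so 3 syllables.
σ1/σ2 boundary: /g/ → onset of the next syllable (single consonants are always licit onsets).
σ2/σ3 boundary: /g/ is a single consonant, so it becomes the next onset.
Syllabification: fu.ga.get.
The /t/ is in the coda of syllable 3 (/get/).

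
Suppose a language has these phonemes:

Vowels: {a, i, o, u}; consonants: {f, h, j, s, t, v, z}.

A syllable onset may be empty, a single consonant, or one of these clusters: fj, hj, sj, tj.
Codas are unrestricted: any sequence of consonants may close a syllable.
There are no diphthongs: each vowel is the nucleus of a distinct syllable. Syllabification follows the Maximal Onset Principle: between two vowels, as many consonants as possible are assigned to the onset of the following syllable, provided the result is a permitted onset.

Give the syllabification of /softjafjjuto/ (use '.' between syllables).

sof.tjafj.ju.to

The vowels are o, a, u, o — 4 nuclei, so 4 syllables.
σ1/σ2 boundary: cluster /ftj/ — the longest permitted-onset suffix is /tj/; onset = /tj/, preceding coda = /f/.
σ2/σ3 boundary: /fjj/ — longest licit onset from the right is /j/, leaving /fj/ as coda.
σ3/σ4 boundary: just /t/ — single C goes to the following onset.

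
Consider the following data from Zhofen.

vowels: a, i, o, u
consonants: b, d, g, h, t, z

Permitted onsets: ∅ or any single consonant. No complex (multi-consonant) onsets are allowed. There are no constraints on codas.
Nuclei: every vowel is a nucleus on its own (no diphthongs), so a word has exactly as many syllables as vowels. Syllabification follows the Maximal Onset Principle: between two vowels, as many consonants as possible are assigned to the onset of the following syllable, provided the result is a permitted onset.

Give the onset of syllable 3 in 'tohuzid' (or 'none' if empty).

Nuclei (vowels): o, u, i → 3 syllables.
/o…u/ gap (V1→V2): just /h/ — single C goes to the following onset.
/u…i/ gap (V2→V3): /z/ is a single consonant, so it becomes the next onset.
Syllabification: to.hu.zid.
Syllable 3 is /zid/: onset /z/, nucleus /i/, coda /d/.

z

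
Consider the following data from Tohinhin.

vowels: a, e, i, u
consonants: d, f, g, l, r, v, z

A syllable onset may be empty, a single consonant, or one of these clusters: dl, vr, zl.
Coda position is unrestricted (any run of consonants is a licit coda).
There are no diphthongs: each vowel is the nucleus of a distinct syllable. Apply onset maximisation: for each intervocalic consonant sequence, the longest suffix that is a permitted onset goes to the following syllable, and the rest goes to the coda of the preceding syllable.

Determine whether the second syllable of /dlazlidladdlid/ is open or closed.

Vowels present: a, i, a, i; each is a nucleus, giving 4 syllables.
Between /a/ (V1) and /i/ (V2): /zl/ is a licit onset in full, so it all attaches to the next syllable.
Between /i/ (V2) and /a/ (V3): cluster /dl/ — /dl/ is itself a permitted onset, so the whole cluster goes right; preceding coda = ∅.
Between /a/ (V3) and /i/ (V4): /ddl/ splits as /d/ + /dl/ (/dl/ is the longest suffix that is a licit onset).
Result: dla.zli.dlad.dlid.
Syllable 2 is /zli/; it ends in its nucleus with no coda, so it is open.

open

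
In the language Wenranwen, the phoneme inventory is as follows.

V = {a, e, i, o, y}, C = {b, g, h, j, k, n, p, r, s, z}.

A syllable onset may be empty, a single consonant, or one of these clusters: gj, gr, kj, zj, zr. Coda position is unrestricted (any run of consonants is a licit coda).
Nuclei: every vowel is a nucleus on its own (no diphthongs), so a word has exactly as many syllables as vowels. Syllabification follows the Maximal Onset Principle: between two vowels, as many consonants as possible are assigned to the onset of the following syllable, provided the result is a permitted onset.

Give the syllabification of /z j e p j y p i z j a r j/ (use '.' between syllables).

The vowels are e, y, i, a — 4 nuclei, so 4 syllables.
σ1/σ2 boundary: /pj/ — longest licit onset from the right is /j/, leaving /p/ as coda.
σ2/σ3 boundary: /p/ is a single consonant, so it becomes the next onset.
σ3/σ4 boundary: /zj/ — entire cluster is a permitted onset → onset /zj/, coda ∅.

zjep.jy.pi.zjarj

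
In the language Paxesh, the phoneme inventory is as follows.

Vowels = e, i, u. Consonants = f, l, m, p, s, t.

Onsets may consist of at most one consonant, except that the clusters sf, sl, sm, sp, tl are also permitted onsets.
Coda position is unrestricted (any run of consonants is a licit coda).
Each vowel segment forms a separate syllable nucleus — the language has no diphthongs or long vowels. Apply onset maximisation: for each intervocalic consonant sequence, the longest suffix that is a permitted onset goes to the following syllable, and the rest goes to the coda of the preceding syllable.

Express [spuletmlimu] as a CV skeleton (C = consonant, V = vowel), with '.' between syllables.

CCV.CVCC.CV.CV

Nuclei (vowels): u, e, i, u → 4 syllables.
σ1/σ2 boundary: just /l/ — single C goes to the following onset.
σ2/σ3 boundary: /tml/ splits as /tm/ + /l/ (/l/ is the longest suffix that is a licit onset).
σ3/σ4 boundary: just /m/ — single C goes to the following onset.
So the parse is spu.letm.li.mu.
Mapping each syllable to C/V: /spu/ → CCV, /letm/ → CVCC, /li/ → CV, /mu/ → CV.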